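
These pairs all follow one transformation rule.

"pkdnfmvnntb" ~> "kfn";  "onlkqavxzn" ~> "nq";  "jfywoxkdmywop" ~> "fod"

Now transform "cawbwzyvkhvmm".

awv

What's happening: delete the last 3 characters, then keep one character in every 3, starting at position 2 (positions 2nd, 5th, 8th, ...).
For "cawbwzyvkhvmm" the result is "awv".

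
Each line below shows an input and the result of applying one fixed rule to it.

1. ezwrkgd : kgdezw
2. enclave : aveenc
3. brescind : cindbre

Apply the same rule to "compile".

Each output is the input with this applied: move the first 3 characters to the end (rotate left by 3), then delete the first character.
Applying both steps to "compile": "pilecom", then "ilecom".
(Check on "enclave": → "laveenc" → "aveenc" ✓)

ilecom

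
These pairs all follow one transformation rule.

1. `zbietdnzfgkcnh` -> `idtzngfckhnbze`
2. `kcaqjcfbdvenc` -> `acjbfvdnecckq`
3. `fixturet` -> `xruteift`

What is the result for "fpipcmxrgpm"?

imcrxpgmpfp

The rule is to swap each adjacent pair of characters (1↔2, 3↔4, ...), then move the first 3 characters to the end (rotate left by 3).
For "fpipcmxrgpm" the result is "imcrxpgmpfp".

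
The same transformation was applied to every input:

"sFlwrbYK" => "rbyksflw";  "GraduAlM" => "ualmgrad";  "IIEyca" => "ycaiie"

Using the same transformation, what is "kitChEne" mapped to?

The rule is to swap the front and back halves of the string, then convert every letter to lowercase.
On "kitChEne": the first step gives "hEnekitC", and the second then gives "henekitc".

henekitc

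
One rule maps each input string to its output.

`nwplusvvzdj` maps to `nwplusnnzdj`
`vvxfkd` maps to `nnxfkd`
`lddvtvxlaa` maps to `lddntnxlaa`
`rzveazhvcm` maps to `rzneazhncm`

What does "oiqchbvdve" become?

oiqchbndne

In each case the input is transformed by: replace every "v" with "n".
For "oiqchbvdve" the result is "oiqchbndne".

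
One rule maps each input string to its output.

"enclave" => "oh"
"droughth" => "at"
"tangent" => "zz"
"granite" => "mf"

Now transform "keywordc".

In each case the input is transformed by: shift every letter 12 places forward in the alphabet (wrapping around), then keep one character in every 3, starting at position 3 (positions 3rd, 6th, 9th, ...).
Starting from "keywordc": after the first operation, "wqkiadpo"; after the second, "kd".

kd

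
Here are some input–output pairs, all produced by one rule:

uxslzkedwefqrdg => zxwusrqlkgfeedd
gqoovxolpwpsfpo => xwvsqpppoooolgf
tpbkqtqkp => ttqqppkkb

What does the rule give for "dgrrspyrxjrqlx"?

yxxsrrrrqpljgd

The pattern: sort the characters into reverse alphabetical order.
For "dgrrspyrxjrqlx" the result is "yxxsrrrrqpljgd".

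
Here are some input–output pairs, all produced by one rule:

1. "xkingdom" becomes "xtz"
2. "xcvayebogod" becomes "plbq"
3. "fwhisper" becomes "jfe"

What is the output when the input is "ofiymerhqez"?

Rule — shift every letter 13 places forward in the alphabet (wrapping around) — i.e. ROT13, then keep one character in every 3, starting at position 2 (positions 2nd, 5th, 8th, ...).
Applying that to "ofiymerhqez" gives "szum".
(Check on "xcvayebogod": → "kpinlrobtbq" → "plbq" ✓)

szum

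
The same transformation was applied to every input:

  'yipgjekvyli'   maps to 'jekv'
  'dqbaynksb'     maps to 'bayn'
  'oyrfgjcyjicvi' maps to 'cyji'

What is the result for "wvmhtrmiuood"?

In each case the input is transformed by: move the last 3 characters to the front (rotate right by 3), then keep only the last 4 characters.
Doing the same to "wvmhtrmiuood": "rmiu".
(Check on "oyrfgjcyjicvi": → "cvioyrfgjcyji" → "cyji" ✓)

rmiu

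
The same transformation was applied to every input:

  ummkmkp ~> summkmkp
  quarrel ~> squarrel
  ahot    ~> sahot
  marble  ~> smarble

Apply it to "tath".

stath

Rule — prepend "s".
On "tath" that produces "stath".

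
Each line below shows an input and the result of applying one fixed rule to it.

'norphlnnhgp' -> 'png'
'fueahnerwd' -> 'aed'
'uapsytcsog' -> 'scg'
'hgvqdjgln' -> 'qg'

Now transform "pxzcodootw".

Each output is the input with this applied: delete the first 2 characters, then keep one character in every 3, starting at position 2 (positions 2nd, 5th, 8th, ...).
For "pxzcodootw", step one produces "zcodootw"; step two turns that into "cow".
(Check on "fueahnerwd": → "eahnerwd" → "aed" ✓)

cow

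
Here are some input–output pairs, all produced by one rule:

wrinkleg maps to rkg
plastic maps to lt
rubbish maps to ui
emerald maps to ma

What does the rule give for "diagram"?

ir

Rule — keep one character in every 3, starting at position 2 (positions 2nd, 5th, 8th, ...).
So "diagram" becomes "ir".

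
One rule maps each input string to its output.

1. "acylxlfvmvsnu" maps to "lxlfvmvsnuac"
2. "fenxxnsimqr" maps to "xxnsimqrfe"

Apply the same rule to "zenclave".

claveze

In each case the input is transformed by: move the first 3 characters to the end (rotate left by 3), then delete the last character.
Starting from "zenclave": after the first operation, "clavezen"; after the second, "claveze".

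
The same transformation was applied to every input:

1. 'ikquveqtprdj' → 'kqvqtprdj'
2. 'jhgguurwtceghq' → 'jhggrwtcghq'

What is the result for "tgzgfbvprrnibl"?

In each case the input is transformed by: remove every vowel.
So "tgzgfbvprrnibl" becomes "tgzgfbvprrnbl".

tgzgfbvprrnbl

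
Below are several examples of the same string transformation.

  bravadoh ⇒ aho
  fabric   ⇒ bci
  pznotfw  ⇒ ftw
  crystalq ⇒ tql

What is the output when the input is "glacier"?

eir

What's happening: swap each adjacent pair of characters (1↔2, 3↔4, ...), then keep only the last 3 characters.
Applying both steps to "glacier": "lgcaeir", then "eir".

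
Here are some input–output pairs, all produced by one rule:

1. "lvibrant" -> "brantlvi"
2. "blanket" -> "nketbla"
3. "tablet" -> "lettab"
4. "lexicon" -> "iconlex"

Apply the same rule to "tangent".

genttan

Rule — move the first 3 characters to the end (rotate left by 3).
So "tangent" becomes "genttan".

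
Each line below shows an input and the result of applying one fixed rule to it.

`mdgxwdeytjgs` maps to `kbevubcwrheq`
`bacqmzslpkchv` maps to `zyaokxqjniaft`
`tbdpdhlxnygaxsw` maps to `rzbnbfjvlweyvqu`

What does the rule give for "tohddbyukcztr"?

rmfbbzwsiaxrp

What's happening: shift every letter 2 places backward in the alphabet (wrapping around).
So "tohddbyukcztr" becomes "rmfbbzwsiaxrp".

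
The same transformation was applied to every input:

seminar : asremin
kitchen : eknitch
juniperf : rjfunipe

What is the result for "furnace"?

cfeurna

What's happening: swap the first and last characters, then move the last 2 characters to the front (rotate right by 2).
"furnace" → "eurnacf" → "cfeurna".
(Check on "kitchen": → "nitchek" → "eknitch" ✓)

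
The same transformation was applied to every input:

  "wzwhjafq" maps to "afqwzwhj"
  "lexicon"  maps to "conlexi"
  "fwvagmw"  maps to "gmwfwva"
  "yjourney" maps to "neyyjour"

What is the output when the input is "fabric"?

The rule is to move the last 3 characters to the front (rotate right by 3).
"fabric" → "ricfab".

ricfab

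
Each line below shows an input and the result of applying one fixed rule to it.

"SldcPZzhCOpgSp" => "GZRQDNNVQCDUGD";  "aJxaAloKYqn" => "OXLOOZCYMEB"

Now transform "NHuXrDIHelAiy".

BVILFRWVSZOWM

The transformation: shift every letter 12 places backward in the alphabet (wrapping around), then convert every letter to uppercase.
Applying both steps to "NHuXrDIHelAiy": "BViLfRWVszOwm", then "BVILFRWVSZOWM".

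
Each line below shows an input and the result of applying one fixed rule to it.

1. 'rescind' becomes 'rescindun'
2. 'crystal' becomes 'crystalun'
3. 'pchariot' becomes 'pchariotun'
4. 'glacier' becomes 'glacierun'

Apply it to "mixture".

mixtureun

The transformation: append "un".
Doing the same to "mixture": "mixtureun".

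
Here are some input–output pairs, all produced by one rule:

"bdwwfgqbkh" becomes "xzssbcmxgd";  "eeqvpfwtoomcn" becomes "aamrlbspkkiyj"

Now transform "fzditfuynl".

bvzepbqujh

The transformation: shift every letter 4 places backward in the alphabet (wrapping around).
On "fzditfuynl" that produces "bvzepbqujh".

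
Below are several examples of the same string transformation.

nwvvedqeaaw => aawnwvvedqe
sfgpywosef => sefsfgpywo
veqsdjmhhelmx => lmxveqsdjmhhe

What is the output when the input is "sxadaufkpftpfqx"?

fqxsxadaufkpftp

The transformation: move the last 3 characters to the front (rotate right by 3).
On "sxadaufkpftpfqx" that produces "fqxsxadaufkpftp".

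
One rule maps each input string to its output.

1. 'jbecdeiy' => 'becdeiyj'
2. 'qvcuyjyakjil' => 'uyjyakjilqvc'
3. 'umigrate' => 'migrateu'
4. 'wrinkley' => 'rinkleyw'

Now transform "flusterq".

What's happening: move the last 3 characters to the front (rotate right by 3), then swap the front and back halves of the string.
Applying both steps to "flusterq": "erqflust", then "lusterqf".

lusterqf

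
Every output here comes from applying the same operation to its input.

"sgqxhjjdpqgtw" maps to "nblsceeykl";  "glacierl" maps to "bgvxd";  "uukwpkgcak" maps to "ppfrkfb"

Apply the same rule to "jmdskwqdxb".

ehynfrl

The pattern: shift every letter 5 places backward in the alphabet (wrapping around), then delete the last 3 characters.
On "jmdskwqdxb" that produces "ehynfrl".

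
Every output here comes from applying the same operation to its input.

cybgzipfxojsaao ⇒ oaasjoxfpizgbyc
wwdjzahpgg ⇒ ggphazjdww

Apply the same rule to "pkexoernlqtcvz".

The transformation: reverse the string.
For "pkexoernlqtcvz" the result is "zvctqlnreoxekp".

zvctqlnreoxekp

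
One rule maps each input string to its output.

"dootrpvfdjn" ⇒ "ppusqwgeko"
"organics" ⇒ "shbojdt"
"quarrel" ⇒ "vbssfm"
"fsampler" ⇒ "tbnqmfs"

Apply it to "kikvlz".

Rule — delete the first character, then shift every letter 1 place forward in the alphabet (wrapping around).
"kikvlz" → "ikvlz" → "jlwma".
(Check on "quarrel": → "uarrel" → "vbssfm" ✓)

jlwma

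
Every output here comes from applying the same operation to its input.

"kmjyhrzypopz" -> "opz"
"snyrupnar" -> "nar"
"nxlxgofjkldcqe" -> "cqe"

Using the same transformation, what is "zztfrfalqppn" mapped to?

The pattern: keep only the last 3 characters.
Applying that to "zztfrfalqppn" gives "ppn".

ppn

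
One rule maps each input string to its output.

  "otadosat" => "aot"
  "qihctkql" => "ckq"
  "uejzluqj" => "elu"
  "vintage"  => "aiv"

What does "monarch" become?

Rule — sort the characters into alphabetical order, then keep one character in every 3, starting at position 1 (positions 1st, 4th, 7th, ...).
Starting from "monarch": after the first operation, "achmnor"; after the second, "amr".

amr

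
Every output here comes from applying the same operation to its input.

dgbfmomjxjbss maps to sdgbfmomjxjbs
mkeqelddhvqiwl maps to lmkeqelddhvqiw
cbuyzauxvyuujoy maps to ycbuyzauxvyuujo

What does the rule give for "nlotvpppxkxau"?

unlotvpppxkxa

What's happening: move the last character to the front.
On "nlotvpppxkxau" that produces "unlotvpppxkxa".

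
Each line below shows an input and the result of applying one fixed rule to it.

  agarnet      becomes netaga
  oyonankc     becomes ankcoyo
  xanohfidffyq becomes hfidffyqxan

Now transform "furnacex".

The transformation: move the first 3 characters to the end (rotate left by 3), then delete the first character.
"furnacex" → "acexfur".

acexfur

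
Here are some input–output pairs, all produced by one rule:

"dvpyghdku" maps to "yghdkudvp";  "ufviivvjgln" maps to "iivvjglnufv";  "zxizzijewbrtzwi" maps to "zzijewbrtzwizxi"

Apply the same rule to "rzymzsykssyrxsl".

The rule is to move the first 3 characters to the end (rotate left by 3).
"rzymzsykssyrxsl" → "mzsykssyrxslrzy".

mzsykssyrxslrzy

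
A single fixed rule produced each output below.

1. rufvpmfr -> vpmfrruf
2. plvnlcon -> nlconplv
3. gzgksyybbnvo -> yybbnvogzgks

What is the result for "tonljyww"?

The pattern: swap the front and back halves of the string, then move the last character to the front.
Starting from "tonljyww": after the first operation, "jywwtonl"; after the second, "ljywwton".

ljywwton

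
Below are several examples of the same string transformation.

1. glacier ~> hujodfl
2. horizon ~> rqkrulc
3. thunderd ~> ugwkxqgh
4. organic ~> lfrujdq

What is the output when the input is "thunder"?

What's happening: shift every letter 3 places forward in the alphabet (wrapping around), then move the last 2 characters to the front (rotate right by 2).
Applying that to "thunder" gives "huwkxqg".

huwkxqg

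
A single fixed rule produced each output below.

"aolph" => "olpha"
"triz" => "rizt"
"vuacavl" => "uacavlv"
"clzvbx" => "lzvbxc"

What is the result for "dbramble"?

brambled

Looking at the pairs, the operation is to move the first character to the end.
On "dbramble" that produces "brambled".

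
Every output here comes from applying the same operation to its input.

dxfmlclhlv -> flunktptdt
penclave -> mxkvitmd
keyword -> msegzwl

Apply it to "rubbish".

The transformation: swap each adjacent pair of characters (1↔2, 3↔4, ...), then shift every letter 8 places forward in the alphabet (wrapping around).
Starting from "rubbish": after the first operation, "urbbsih"; after the second, "czjjaqp".

czjjaqp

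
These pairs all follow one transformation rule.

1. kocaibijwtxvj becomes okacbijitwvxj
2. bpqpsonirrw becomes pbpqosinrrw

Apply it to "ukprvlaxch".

kurplvxahc

The pattern: swap each adjacent pair of characters (1↔2, 3↔4, ...).
On "ukprvlaxch" that produces "kurplvxahc".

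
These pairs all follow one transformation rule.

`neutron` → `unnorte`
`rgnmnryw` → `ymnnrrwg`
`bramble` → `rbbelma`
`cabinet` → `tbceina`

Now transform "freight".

tfghire

Rule — sort the characters into alphabetical order, then swap the first and last characters.
On "freight": the first step gives "efghirt", and the second then gives "tfghire".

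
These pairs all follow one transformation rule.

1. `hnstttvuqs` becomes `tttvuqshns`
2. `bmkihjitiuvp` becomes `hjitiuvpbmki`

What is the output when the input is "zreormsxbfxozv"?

msxbfxozvzreor

The rule is to swap the front and back halves of the string, then move the last 2 characters to the front (rotate right by 2).
For "zreormsxbfxozv", step one produces "xbfxozvzreorms"; step two turns that into "msxbfxozvzreor".
(Check on "hnstttvuqs": → "tvuqshnstt" → "tttvuqshns" ✓)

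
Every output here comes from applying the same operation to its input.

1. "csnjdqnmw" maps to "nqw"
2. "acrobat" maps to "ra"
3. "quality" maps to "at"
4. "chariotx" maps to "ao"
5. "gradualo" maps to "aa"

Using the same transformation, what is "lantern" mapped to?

What's happening: keep one character in every 3, starting at position 3 (positions 3rd, 6th, 9th, ...).
On "lantern" that produces "nr".

nr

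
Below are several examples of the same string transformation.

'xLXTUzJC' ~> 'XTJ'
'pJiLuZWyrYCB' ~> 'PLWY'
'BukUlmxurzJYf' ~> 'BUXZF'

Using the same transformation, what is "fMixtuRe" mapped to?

Looking at the pairs, the operation is to keep one character in every 3, starting at position 1 (positions 1st, 4th, 7th, ...), then convert every letter to uppercase.
Starting from "fMixtuRe": after the first operation, "fxR"; after the second, "FXR".

FXR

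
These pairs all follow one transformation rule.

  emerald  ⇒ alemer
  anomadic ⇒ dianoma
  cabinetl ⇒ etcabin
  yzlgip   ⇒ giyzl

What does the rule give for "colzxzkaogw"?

ogcolzxzka

The transformation: delete the last character, then move the last 2 characters to the front (rotate right by 2).
Starting from "colzxzkaogw": after the first operation, "colzxzkaog"; after the second, "ogcolzxzka".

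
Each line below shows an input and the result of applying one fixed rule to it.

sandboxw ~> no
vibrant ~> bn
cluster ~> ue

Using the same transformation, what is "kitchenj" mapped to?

te

The rule is to keep one character in every 3, starting at position 3 (positions 3rd, 6th, 9th, ...).
So "kitchenj" becomes "te".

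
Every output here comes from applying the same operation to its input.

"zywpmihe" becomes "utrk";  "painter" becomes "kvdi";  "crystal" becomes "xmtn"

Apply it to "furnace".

Each output is the input with this applied: shift every letter 5 places backward in the alphabet (wrapping around), then keep only the first 4 characters.
For "furnace", step one produces "apmivxz"; step two turns that into "apmi".
(Check on "painter": → "kvdiozm" → "kvdi" ✓)

apmi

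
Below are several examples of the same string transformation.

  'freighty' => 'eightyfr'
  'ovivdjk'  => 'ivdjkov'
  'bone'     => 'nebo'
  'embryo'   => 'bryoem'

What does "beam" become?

ambe

The transformation: move the first 2 characters to the end (rotate left by 2).
"beam" → "ambe".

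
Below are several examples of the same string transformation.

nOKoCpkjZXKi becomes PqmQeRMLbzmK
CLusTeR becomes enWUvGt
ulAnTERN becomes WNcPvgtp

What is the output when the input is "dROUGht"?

FtqwiJV

Looking at the pairs, the operation is to shift every letter 2 places forward in the alphabet (wrapping around), then flip the case of every letter.
For "dROUGht" the result is "FtqwiJV".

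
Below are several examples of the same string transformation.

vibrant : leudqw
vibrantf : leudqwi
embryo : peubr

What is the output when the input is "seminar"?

hplqdu

Rule — shift every letter 3 places forward in the alphabet (wrapping around), then delete the first character.
For "seminar", step one produces "vhplqdu"; step two turns that into "hplqdu".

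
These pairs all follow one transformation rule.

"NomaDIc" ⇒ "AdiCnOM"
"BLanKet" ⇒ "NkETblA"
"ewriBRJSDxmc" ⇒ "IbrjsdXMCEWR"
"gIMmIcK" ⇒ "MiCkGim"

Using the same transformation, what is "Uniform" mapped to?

Rule — move the first 3 characters to the end (rotate left by 3), then flip the case of every letter.
For "Uniform" the result is "FORMuNI".

FORMuNI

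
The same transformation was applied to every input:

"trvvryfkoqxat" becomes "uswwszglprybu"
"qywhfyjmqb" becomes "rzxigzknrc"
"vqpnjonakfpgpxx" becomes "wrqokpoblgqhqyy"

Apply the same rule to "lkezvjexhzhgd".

The transformation: shift every letter 1 place forward in the alphabet (wrapping around).
So "lkezvjexhzhgd" becomes "mlfawkfyiaihe".

mlfawkfyiaihe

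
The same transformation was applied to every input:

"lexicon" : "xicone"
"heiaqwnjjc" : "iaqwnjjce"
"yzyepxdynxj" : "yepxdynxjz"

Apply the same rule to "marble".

Looking at the pairs, the operation is to delete the first character, then move the first character to the end.
"marble" → "arble" → "rblea".

rblea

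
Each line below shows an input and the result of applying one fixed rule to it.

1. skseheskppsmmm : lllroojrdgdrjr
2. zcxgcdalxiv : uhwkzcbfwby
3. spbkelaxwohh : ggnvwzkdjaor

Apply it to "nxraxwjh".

givwzqwm

The transformation: shift every letter 1 place backward in the alphabet (wrapping around), then reverse the string.
On "nxraxwjh": the first step gives "mwqzwvig", and the second then gives "givwzqwm".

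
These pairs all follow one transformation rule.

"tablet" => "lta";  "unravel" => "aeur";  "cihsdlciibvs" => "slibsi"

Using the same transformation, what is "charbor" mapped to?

roca

The rule is to move the first 3 characters to the end (rotate left by 3), then keep every other character starting from the first (positions 1st, 3rd, 5th, ...).
On "charbor": the first step gives "rborcha", and the second then gives "roca".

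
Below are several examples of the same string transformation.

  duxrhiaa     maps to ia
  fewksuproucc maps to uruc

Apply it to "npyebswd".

sd

What's happening: keep every other character starting from the second (positions 2nd, 4th, 6th, ...), then delete the first 2 characters.
On "npyebswd" that produces "sd".
(Check on "fewksuproucc": → "ekuruc" → "uruc" ✓)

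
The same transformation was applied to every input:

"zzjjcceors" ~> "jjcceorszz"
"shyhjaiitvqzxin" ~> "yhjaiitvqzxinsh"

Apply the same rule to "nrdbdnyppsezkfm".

dbdnyppsezkfmnr

Rule — move the first 2 characters to the end (rotate left by 2).
Applying that to "nrdbdnyppsezkfm" gives "dbdnyppsezkfmnr".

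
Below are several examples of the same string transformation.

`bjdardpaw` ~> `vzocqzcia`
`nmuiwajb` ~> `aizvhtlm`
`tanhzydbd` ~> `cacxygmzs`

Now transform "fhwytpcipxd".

cwohbosxvge

Each output is the input with this applied: shift every letter 1 place backward in the alphabet (wrapping around), then reverse the string.
"fhwytpcipxd" → "cwohbosxvge".
(Check on "nmuiwajb": → "mlthvzia" → "aizvhtlm" ✓)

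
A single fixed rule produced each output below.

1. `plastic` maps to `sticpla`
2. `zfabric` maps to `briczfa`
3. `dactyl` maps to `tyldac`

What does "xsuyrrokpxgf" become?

The rule is to move the first 3 characters to the end (rotate left by 3).
So "xsuyrrokpxgf" becomes "yrrokpxgfxsu".

yrrokpxgfxsu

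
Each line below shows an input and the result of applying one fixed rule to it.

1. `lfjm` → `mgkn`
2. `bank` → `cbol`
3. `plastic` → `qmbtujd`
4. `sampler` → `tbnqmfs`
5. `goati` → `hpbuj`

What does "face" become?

Rule — shift every letter 1 place forward in the alphabet (wrapping around).
On "face" that produces "gbdf".

gbdf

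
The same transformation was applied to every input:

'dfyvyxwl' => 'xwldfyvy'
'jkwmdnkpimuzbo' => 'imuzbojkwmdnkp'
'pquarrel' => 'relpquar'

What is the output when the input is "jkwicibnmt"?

bnmtjkwici

Looking at the pairs, the operation is to move the first character to the end, then swap the front and back halves of the string.
Starting from "jkwicibnmt": after the first operation, "kwicibnmtj"; after the second, "bnmtjkwici".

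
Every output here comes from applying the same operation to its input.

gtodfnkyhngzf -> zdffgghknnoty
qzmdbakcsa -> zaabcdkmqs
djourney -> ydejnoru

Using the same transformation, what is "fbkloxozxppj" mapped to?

The transformation: sort the characters into alphabetical order, then move the last character to the front.
"fbkloxozxppj" → "bfjklooppxxz" → "zbfjklooppxx".

zbfjklooppxx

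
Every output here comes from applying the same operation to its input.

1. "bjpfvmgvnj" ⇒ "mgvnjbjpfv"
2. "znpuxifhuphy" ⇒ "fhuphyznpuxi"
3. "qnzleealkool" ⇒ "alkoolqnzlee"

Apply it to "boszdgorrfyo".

The transformation: swap the front and back halves of the string.
On "boszdgorrfyo" that produces "orrfyoboszdg".

orrfyoboszdg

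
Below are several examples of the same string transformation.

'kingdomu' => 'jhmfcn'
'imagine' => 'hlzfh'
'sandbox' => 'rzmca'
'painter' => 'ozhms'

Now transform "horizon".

What's happening: shift every letter 1 place backward in the alphabet (wrapping around), then delete the last 2 characters.
Starting from "horizon": after the first operation, "gnqhynm"; after the second, "gnqhy".

gnqhy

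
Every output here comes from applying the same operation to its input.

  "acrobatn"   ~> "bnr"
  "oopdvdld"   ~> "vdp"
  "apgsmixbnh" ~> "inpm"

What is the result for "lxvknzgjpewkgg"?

jwgvz

The pattern: swap the front and back halves of the string, then keep one character in every 3, starting at position 1 (positions 1st, 4th, 7th, ...).
Starting from "lxvknzgjpewkgg": after the first operation, "jpewkgglxvknzg"; after the second, "jwgvz".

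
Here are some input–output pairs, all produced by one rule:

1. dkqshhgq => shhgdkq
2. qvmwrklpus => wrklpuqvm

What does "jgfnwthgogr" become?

The rule is to delete the last character, then move the first 3 characters to the end (rotate left by 3).
Applying both steps to "jgfnwthgogr": "jgfnwthgog", then "nwthgogjgf".
(Check on "qvmwrklpus": → "qvmwrklpu" → "wrklpuqvm" ✓)

nwthgogjgf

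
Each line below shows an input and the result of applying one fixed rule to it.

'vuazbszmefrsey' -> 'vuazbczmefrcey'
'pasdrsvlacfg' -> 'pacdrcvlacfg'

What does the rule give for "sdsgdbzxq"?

In each case the input is transformed by: replace every "s" with "c".
For "sdsgdbzxq" the result is "cdcgdbzxq".

cdcgdbzxq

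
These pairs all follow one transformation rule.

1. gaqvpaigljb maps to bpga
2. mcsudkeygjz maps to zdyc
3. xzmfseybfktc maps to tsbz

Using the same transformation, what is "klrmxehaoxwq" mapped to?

wxal

The rule is to keep one character in every 3, starting at position 2 (positions 2nd, 5th, 8th, ...), then swap the first and last characters.
Applying that to "klrmxehaoxwq" gives "wxal".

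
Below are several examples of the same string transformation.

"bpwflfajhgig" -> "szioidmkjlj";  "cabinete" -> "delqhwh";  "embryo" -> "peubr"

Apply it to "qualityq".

In each case the input is transformed by: delete the first character, then shift every letter 3 places forward in the alphabet (wrapping around).
Applying both steps to "qualityq": "ualityq", then "xdolwbt".

xdolwbt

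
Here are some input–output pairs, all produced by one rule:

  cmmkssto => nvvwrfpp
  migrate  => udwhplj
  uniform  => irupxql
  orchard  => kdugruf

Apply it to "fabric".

ulfide

Each output is the input with this applied: move the first 3 characters to the end (rotate left by 3), then shift every letter 3 places forward in the alphabet (wrapping around).
Working it through for "fabric": intermediate "ricfab", final "ulfide".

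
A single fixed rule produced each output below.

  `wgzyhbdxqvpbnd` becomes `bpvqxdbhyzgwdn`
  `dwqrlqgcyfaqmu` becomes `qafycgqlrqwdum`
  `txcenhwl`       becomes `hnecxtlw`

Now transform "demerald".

Looking at the pairs, the operation is to reverse the string, then move the first 2 characters to the end (rotate left by 2).
On "demerald": the first step gives "dlaremed", and the second then gives "aremeddl".

aremeddl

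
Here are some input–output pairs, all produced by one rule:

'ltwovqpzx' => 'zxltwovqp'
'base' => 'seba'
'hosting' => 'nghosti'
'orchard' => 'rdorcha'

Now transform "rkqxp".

xprkq

Rule — move the last 2 characters to the front (rotate right by 2).
On "rkqxp" that produces "xprkq".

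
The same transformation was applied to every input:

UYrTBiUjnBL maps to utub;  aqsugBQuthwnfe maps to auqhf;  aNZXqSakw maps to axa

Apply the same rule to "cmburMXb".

The transformation: keep one character in every 3, starting at position 1 (positions 1st, 4th, 7th, ...), then convert every letter to lowercase.
Starting from "cmburMXb": after the first operation, "cuX"; after the second, "cux".
(Check on "UYrTBiUjnBL": → "UTUB" → "utub" ✓)

cux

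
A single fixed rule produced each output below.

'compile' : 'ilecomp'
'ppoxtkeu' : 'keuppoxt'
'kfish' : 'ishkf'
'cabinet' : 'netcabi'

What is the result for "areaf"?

eafar

The rule is to move the last 3 characters to the front (rotate right by 3).
Applying that to "areaf" gives "eafar".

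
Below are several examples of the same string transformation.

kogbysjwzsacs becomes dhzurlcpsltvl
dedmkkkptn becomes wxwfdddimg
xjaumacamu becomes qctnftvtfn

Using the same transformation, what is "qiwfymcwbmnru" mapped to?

Each output is the input with this applied: shift every letter 7 places backward in the alphabet (wrapping around).
Doing the same to "qiwfymcwbmnru": "jbpyrfvpufgkn".

jbpyrfvpufgkn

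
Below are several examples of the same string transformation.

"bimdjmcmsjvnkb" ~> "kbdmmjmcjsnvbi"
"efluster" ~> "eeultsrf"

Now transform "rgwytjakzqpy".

prywjtkaqzyg

The rule is to swap each adjacent pair of characters (1↔2, 3↔4, ...), then swap the first and last characters.
For "rgwytjakzqpy", step one produces "grywjtkaqzyp"; step two turns that into "prywjtkaqzyg".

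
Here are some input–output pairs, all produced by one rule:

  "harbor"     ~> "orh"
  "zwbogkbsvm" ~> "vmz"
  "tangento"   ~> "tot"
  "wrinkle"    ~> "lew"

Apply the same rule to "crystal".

In each case the input is transformed by: move the first character to the end, then keep only the last 3 characters.
For "crystal", step one produces "rystalc"; step two turns that into "alc".

alc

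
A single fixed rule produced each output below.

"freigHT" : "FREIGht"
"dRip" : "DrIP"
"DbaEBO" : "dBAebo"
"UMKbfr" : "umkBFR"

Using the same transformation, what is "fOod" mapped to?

FoOD

What's happening: flip the case of every letter.
On "fOod" that produces "FoOD".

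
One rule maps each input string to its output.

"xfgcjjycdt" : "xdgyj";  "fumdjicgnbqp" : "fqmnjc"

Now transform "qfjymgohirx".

qxjimo

Rule — keep every other character starting from the first (positions 1st, 3rd, 5th, ...), then take characters alternately from the front and the back (1st, last, 2nd, 2nd-last, ...).
On "qfjymgohirx": the first step gives "qjmoix", and the second then gives "qxjimo".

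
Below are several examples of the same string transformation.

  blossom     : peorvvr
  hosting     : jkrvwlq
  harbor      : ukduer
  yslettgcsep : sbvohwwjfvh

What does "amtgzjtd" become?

gdpwjcmw

Rule — shift every letter 3 places forward in the alphabet (wrapping around), then move the last character to the front.
Applying both steps to "amtgzjtd": "dpwjcmwg", then "gdpwjcmw".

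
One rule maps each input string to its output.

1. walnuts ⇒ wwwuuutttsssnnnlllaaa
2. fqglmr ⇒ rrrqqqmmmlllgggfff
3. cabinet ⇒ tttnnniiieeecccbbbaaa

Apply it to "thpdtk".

ttttttpppkkkhhhddd

The rule is to repeat every character 3 times, then sort the characters into reverse alphabetical order.
Applying both steps to "thpdtk": "ttthhhpppdddtttkkk", then "ttttttpppkkkhhhddd".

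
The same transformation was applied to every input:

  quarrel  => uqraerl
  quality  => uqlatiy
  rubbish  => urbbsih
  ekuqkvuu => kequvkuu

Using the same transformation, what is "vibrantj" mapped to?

The rule is to swap each adjacent pair of characters (1↔2, 3↔4, ...).
Doing the same to "vibrantj": "ivrbnajt".

ivrbnajt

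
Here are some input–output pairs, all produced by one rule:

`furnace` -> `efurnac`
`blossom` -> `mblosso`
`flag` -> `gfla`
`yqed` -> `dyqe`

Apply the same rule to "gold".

What's happening: move the last character to the front.
Applying that to "gold" gives "dgol".

dgol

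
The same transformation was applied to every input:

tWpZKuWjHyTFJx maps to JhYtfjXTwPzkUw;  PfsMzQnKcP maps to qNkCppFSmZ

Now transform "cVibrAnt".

RaNTCvIB

The pattern: flip the case of every letter, then swap the front and back halves of the string.
For "cVibrAnt", step one produces "CvIBRaNT"; step two turns that into "RaNTCvIB".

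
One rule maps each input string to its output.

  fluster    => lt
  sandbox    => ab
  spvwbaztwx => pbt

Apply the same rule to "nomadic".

What's happening: keep one character in every 3, starting at position 2 (positions 2nd, 5th, 8th, ...).
Doing the same to "nomadic": "od".

od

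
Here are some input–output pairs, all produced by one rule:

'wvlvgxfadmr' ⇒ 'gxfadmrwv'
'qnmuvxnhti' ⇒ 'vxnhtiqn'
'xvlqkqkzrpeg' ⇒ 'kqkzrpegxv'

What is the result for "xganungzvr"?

ungzvrxg

In each case the input is transformed by: move the first 2 characters to the end (rotate left by 2), then delete the first 2 characters.
Applying both steps to "xganungzvr": "anungzvrxg", then "ungzvrxg".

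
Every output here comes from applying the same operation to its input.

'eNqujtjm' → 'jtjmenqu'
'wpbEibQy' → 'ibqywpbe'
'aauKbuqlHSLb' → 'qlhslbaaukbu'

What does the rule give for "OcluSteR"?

Looking at the pairs, the operation is to swap the front and back halves of the string, then convert every letter to lowercase.
"OcluSteR" → "SteROclu" → "steroclu".
(Check on "wpbEibQy": → "ibQywpbE" → "ibqywpbe" ✓)

steroclu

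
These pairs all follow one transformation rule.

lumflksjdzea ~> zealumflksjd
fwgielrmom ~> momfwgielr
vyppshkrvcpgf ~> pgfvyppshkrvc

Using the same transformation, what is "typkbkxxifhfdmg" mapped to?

Rule — move the last 3 characters to the front (rotate right by 3).
On "typkbkxxifhfdmg" that produces "dmgtypkbkxxifhf".

dmgtypkbkxxifhf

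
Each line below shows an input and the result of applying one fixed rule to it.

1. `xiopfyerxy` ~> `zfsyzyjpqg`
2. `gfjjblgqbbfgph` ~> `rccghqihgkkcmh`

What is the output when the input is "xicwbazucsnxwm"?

Rule — shift every letter 1 place forward in the alphabet (wrapping around), then swap the front and back halves of the string.
On "xicwbazucsnxwm": the first step gives "yjdxcbavdtoyxn", and the second then gives "vdtoyxnyjdxcba".

vdtoyxnyjdxcba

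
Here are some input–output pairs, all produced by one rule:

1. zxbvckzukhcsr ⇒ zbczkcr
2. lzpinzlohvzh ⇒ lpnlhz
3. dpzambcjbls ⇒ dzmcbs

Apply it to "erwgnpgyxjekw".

The pattern: keep every other character starting from the first (positions 1st, 3rd, 5th, ...).
For "erwgnpgyxjekw" the result is "ewngxew".

ewngxew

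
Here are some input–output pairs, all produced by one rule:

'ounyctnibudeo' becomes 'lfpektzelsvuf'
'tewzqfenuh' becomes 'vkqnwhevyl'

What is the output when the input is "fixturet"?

zwkoilkv

The rule is to swap each adjacent pair of characters (1↔2, 3↔4, ...), then shift every letter 9 places backward in the alphabet (wrapping around).
Working it through for "fixturet": intermediate "iftxrute", final "zwkoilkv".
(Check on "ounyctnibudeo": → "uoyntcinubedo" → "lfpektzelsvuf" ✓)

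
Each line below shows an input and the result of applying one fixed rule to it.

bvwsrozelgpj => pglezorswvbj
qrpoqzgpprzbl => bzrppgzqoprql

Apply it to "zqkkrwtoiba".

biotwrkkqza

Rule — reverse the string, then move the first character to the end.
On "zqkkrwtoiba": the first step gives "abiotwrkkqz", and the second then gives "biotwrkkqza".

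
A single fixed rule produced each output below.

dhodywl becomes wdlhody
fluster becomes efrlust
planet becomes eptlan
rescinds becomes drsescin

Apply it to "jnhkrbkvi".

What's happening: swap the first and last characters, then move the last 2 characters to the front (rotate right by 2).
Applying both steps to "jnhkrbkvi": "inhkrbkvj", then "vjinhkrbk".
(Check on "dhodywl": → "lhodywd" → "wdlhody" ✓)

vjinhkrbk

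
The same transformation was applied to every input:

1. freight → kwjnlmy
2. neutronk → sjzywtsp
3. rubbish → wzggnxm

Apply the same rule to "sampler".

The transformation: shift every letter 5 places forward in the alphabet (wrapping around).
So "sampler" becomes "xfruqjw".

xfruqjw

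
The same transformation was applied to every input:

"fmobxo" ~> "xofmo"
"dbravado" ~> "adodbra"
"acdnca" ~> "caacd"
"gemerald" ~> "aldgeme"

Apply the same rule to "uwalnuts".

utsuwal

The pattern: swap the front and back halves of the string, then delete the first character.
Starting from "uwalnuts": after the first operation, "nutsuwal"; after the second, "utsuwal".
(Check on "dbravado": → "vadodbra" → "adodbra" ✓)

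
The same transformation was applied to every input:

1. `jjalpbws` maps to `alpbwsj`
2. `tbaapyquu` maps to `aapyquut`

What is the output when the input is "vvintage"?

Looking at the pairs, the operation is to move the first character to the end, then delete the first character.
Starting from "vvintage": after the first operation, "vintagev"; after the second, "intagev".

intagev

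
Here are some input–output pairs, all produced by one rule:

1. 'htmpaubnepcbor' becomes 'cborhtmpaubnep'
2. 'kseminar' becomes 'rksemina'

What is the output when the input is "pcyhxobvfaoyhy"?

oyhypcyhxobvfa

The transformation: swap the front and back halves of the string, then move the first 3 characters to the end (rotate left by 3).
Applying both steps to "pcyhxobvfaoyhy": "vfaoyhypcyhxob", then "oyhypcyhxobvfa".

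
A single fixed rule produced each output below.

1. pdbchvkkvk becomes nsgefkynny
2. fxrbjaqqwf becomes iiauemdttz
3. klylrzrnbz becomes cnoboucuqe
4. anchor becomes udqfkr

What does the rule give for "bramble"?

Each output is the input with this applied: shift every letter 3 places forward in the alphabet (wrapping around), then move the last character to the front.
For "bramble", step one produces "eudpeoh"; step two turns that into "heudpeo".
(Check on "klylrzrnbz": → "noboucuqec" → "cnoboucuqe" ✓)

heudpeo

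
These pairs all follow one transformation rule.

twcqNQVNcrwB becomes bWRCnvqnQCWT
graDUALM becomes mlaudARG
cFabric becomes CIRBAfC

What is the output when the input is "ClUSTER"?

The transformation: reverse the string, then flip the case of every letter.
For "ClUSTER", step one produces "RETSUlC"; step two turns that into "retsuLc".

retsuLc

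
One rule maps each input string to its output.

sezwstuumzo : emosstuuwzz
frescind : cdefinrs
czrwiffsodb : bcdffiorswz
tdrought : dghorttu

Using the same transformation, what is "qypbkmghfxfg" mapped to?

bffgghkmpqxy

Looking at the pairs, the operation is to sort the characters into alphabetical order.
Doing the same to "qypbkmghfxfg": "bffgghkmpqxy".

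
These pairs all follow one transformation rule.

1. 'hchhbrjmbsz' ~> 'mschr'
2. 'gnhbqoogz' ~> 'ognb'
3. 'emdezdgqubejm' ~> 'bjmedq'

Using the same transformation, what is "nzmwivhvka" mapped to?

vazwv

Looking at the pairs, the operation is to keep every other character starting from the second (positions 2nd, 4th, 6th, ...), then move the last 2 characters to the front (rotate right by 2).
Working it through for "nzmwivhvka": intermediate "zwvva", final "vazwv".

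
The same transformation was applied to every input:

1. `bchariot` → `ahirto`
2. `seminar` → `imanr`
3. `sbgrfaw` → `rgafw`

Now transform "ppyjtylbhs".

Each output is the input with this applied: delete the first 2 characters, then swap each adjacent pair of characters (1↔2, 3↔4, ...).
Applying both steps to "ppyjtylbhs": "yjtylbhs", then "jyytblsh".

jyytblsh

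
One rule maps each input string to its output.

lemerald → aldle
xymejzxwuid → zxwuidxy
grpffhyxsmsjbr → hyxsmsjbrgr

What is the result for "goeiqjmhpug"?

jmhpuggo

The pattern: move the first 2 characters to the end (rotate left by 2), then delete the first 3 characters.
Starting from "goeiqjmhpug": after the first operation, "eiqjmhpuggo"; after the second, "jmhpuggo".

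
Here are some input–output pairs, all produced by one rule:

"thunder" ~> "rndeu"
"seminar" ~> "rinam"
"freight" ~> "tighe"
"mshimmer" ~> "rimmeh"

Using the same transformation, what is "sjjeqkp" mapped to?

In each case the input is transformed by: delete the first 2 characters, then swap the first and last characters.
Working it through for "sjjeqkp": intermediate "jeqkp", final "peqkj".

peqkj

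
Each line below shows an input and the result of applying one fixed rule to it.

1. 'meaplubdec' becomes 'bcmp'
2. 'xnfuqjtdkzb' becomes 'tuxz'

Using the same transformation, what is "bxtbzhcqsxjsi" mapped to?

bbcix

The rule is to keep one character in every 3, starting at position 1 (positions 1st, 4th, 7th, ...), then sort the characters into alphabetical order.
Working it through for "bxtbzhcqsxjsi": intermediate "bbcxi", final "bbcix".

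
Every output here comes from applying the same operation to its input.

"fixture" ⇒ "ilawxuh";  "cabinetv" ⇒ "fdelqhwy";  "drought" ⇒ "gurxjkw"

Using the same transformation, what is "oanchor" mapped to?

The pattern: shift every letter 3 places forward in the alphabet (wrapping around).
For "oanchor" the result is "rdqfkru".

rdqfkru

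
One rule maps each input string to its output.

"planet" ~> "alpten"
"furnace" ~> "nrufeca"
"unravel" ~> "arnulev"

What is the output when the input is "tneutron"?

The pattern: reverse the string, then move the first 3 characters to the end (rotate left by 3).
"tneutron" → "nortuent" → "tuentnor".

tuentnor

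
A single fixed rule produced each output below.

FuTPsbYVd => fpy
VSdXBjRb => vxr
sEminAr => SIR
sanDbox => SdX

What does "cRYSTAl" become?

CsL

The pattern: flip the case of every letter, then keep one character in every 3, starting at position 1 (positions 1st, 4th, 7th, ...).
"cRYSTAl" → "CrystaL" → "CsL".
(Check on "VSdXBjRb": → "vsDxbJrB" → "vxr" ✓)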